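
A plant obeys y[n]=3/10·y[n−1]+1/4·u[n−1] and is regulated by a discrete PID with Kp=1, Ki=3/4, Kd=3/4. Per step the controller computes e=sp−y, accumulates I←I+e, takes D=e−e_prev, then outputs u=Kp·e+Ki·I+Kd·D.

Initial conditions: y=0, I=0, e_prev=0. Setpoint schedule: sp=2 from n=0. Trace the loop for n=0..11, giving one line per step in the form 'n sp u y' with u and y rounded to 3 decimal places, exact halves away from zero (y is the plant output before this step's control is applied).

0 2 5.000 0.000
1 2 1.875 1.250
2 2 4.391 0.844
3 2 3.686 1.351
4 2 4.613 1.327
5 2 4.538 1.551
6 2 4.922 1.600
7 2 4.982 1.710
8 2 5.162 1.759
9 2 5.230 1.818
10 2 5.324 1.853
11 2 5.376 1.887

(exact arithmetic carried between steps; '≈' marks a value shown rounded to 6 d.p. or computed from one; I and e_prev carry over from the previous line; the table rounds u and y to 3 d.p., halves away from zero)
n=0: y=0, sp=2, e=sp−y=2; I=2, D=e−e_prev=2; u=1·2+3/4·2+3/4·2=5; next y=3/10·0+1/4·5=1.25
n=1: y=1.25, sp=2, e=sp−y=0.75; I=2.75, D=e−e_prev=-1.25; u=1·0.75+3/4·2.75+3/4·(-1.25)=1.875; next y=3/10·1.25+1/4·1.875=0.84375
n=2: y=0.84375, sp=2, e=sp−y=1.15625; I=3.90625, D=e−e_prev=0.40625; u=1·1.15625+3/4·3.90625+3/4·0.40625=4.390625; next y=3/10·0.84375+1/4·4.390625≈1.350781
n=3: y≈1.350781, sp=2, e=sp−y≈0.649219; I≈4.555469, D=e−e_prev≈-0.507031; u=1·0.649219+3/4·4.555469+3/4·(-0.507031)≈3.685547; next y=3/10·1.350781+1/4·3.685547≈1.326621
n=4: y≈1.326621, sp=2, e=sp−y≈0.673379; I≈5.228848, D=e−e_prev≈0.024160; u=1·0.673379+3/4·5.228848+3/4·0.024160≈4.613135; next y=3/10·1.326621+1/4·4.613135≈1.551270
n=5: y≈1.551270, sp=2, e=sp−y≈0.448730; I≈5.677578, D=e−e_prev≈-0.224649; u=1·0.448730+3/4·5.677578+3/4·(-0.224649)≈4.538427; next y=3/10·1.551270+1/4·4.538427≈1.599988
n=6: y≈1.599988, sp=2, e=sp−y≈0.400012; I≈6.077590, D=e−e_prev≈-0.048718; u=1·0.400012+3/4·6.077590+3/4·(-0.048718)≈4.921667; next y=3/10·1.599988+1/4·4.921667≈1.710413
n=7: y≈1.710413, sp=2, e=sp−y≈0.289587; I≈6.367177, D=e−e_prev≈-0.110425; u=1·0.289587+3/4·6.367177+3/4·(-0.110425)≈4.982151; next y=3/10·1.710413+1/4·4.982151≈1.758662
n=8: y≈1.758662, sp=2, e=sp−y≈0.241338; I≈6.608515, D=e−e_prev≈-0.048249; u=1·0.241338+3/4·6.608515+3/4·(-0.048249)≈5.161539; next y=3/10·1.758662+1/4·5.161539≈1.817983
n=9: y≈1.817983, sp=2, e=sp−y≈0.182017; I≈6.790532, D=e−e_prev≈-0.059322; u=1·0.182017+3/4·6.790532+3/4·(-0.059322)≈5.230425; next y=3/10·1.817983+1/4·5.230425≈1.853001
n=10: y≈1.853001, sp=2, e=sp−y≈0.146999; I≈6.937531, D=e−e_prev≈-0.035018; u=1·0.146999+3/4·6.937531+3/4·(-0.035018)≈5.323884; next y=3/10·1.853001+1/4·5.323884≈1.886871
n=11: y≈1.886871, sp=2, e=sp−y≈0.113129; I≈7.050660, D=e−e_prev≈-0.033870; u=1·0.113129+3/4·7.050660+3/4·(-0.033870)≈5.375721; next y=3/10·1.886871+1/4·5.375721≈1.909992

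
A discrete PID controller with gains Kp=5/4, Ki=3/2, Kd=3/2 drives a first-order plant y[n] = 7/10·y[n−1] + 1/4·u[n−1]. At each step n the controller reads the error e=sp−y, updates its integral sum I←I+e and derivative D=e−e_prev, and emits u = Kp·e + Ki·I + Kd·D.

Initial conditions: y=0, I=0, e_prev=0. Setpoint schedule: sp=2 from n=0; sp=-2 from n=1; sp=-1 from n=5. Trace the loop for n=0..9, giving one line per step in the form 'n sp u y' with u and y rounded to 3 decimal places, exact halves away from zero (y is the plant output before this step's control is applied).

(exact arithmetic carried between steps; '≈' marks a value shown rounded to 6 d.p. or computed from one; I and e_prev carry over from the previous line; the table rounds u and y to 3 d.p., halves away from zero)
n=0: y=0, sp=2, e=sp−y=2; I=2, D=e−e_prev=2; u=5/4·2+3/2·2+3/2·2=8.5; next y=7/10·0+1/4·8.5=2.125
n=1: y=2.125, sp=-2, e=sp−y=-4.125; I=-2.125, D=e−e_prev=-6.125; u=5/4·(-4.125)+3/2·(-2.125)+3/2·(-6.125)=-17.53125; next y=7/10·2.125+1/4·(-17.53125)≈-2.895313
n=2: y≈-2.895313, sp=-2, e=sp−y≈0.895313; I≈-1.229688, D=e−e_prev≈5.020313; u=5/4·0.895313+3/2·(-1.229688)+3/2·5.020313≈6.805078; next y=7/10·(-2.895313)+1/4·6.805078≈-0.325449
n=3: y≈-0.325449, sp=-2, e=sp−y≈-1.674551; I≈-2.904238, D=e−e_prev≈-2.569863; u=5/4·(-1.674551)+3/2·(-2.904238)+3/2·(-2.569863)≈-10.304341; next y=7/10·(-0.325449)+1/4·(-10.304341)≈-2.803900
n=4: y≈-2.803900, sp=-2, e=sp−y≈0.803900; I≈-2.100339, D=e−e_prev≈2.478450; u=5/4·0.803900+3/2·(-2.100339)+3/2·2.478450≈1.572042; next y=7/10·(-2.803900)+1/4·1.572042≈-1.569719
n=5: y≈-1.569719, sp=-1, e=sp−y≈0.569719; I≈-1.530619, D=e−e_prev≈-0.234180; u=5/4·0.569719+3/2·(-1.530619)+3/2·(-0.234180)≈-1.935051; next y=7/10·(-1.569719)+1/4·(-1.935051)≈-1.582566
n=6: y≈-1.582566, sp=-1, e=sp−y≈0.582566; I≈-0.948053, D=e−e_prev≈0.012847; u=5/4·0.582566+3/2·(-0.948053)+3/2·0.012847≈-0.674602; next y=7/10·(-1.582566)+1/4·(-0.674602)≈-1.276447
n=7: y≈-1.276447, sp=-1, e=sp−y≈0.276447; I≈-0.671607, D=e−e_prev≈-0.306119; u=5/4·0.276447+3/2·(-0.671607)+3/2·(-0.306119)≈-1.121030; next y=7/10·(-1.276447)+1/4·(-1.121030)≈-1.173770
n=8: y≈-1.173770, sp=-1, e=sp−y≈0.173770; I≈-0.497836, D=e−e_prev≈-0.102676; u=5/4·0.173770+3/2·(-0.497836)+3/2·(-0.102676)≈-0.683556; next y=7/10·(-1.173770)+1/4·(-0.683556)≈-0.992528
n=9: y≈-0.992528, sp=-1, e=sp−y≈-0.007472; I≈-0.505308, D=e−e_prev≈-0.181242; u=5/4·(-0.007472)+3/2·(-0.505308)+3/2·(-0.181242)≈-1.039165; next y=7/10·(-0.992528)+1/4·(-1.039165)≈-0.954561

0 2 8.500 0.000
1 -2 -17.531 2.125
2 -2 6.805 -2.895
3 -2 -10.304 -0.325
4 -2 1.572 -2.804
5 -1 -1.935 -1.570
6 -1 -0.675 -1.583
7 -1 -1.121 -1.276
8 -1 -0.684 -1.174
9 -1 -1.039 -0.993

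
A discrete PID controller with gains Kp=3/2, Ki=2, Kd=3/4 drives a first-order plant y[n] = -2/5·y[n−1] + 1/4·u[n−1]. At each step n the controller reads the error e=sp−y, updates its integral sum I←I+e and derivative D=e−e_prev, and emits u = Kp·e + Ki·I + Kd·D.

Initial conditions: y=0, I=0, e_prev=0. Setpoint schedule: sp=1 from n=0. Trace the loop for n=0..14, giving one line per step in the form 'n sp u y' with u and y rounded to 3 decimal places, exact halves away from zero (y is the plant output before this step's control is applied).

(exact arithmetic carried between steps; '≈' marks a value shown rounded to 6 d.p. or computed from one; I and e_prev carry over from the previous line; the table rounds u and y to 3 d.p., halves away from zero)
n=0: y=0, sp=1, e=sp−y=1; I=1, D=e−e_prev=1; u=3/2·1+2·1+3/4·1=4.25; next y=-2/5·0+1/4·4.25=1.0625
n=1: y=1.0625, sp=1, e=sp−y=-0.0625; I=0.9375, D=e−e_prev=-1.0625; u=3/2·(-0.0625)+2·0.9375+3/4·(-1.0625)=0.984375; next y=-2/5·1.0625+1/4·0.984375≈-0.178906
n=2: y≈-0.178906, sp=1, e=sp−y≈1.178906; I≈2.116406, D=e−e_prev≈1.241406; u=3/2·1.178906+2·2.116406+3/4·1.241406≈6.932227; next y=-2/5·(-0.178906)+1/4·6.932227≈1.804619
n=3: y≈1.804619, sp=1, e=sp−y≈-0.804619; I≈1.311787, D=e−e_prev≈-1.983525; u=3/2·(-0.804619)+2·1.311787+3/4·(-1.983525)≈-0.070999; next y=-2/5·1.804619+1/4·(-0.070999)≈-0.739597
n=4: y≈-0.739597, sp=1, e=sp−y≈1.739597; I≈3.051384, D=e−e_prev≈2.544216; u=3/2·1.739597+2·3.051384+3/4·2.544216≈10.620327; next y=-2/5·(-0.739597)+1/4·10.620327≈2.950921
n=5: y≈2.950921, sp=1, e=sp−y≈-1.950921; I≈1.100464, D=e−e_prev≈-3.690518; u=3/2·(-1.950921)+2·1.100464+3/4·(-3.690518)≈-3.493342; next y=-2/5·2.950921+1/4·(-3.493342)≈-2.053704
n=6: y≈-2.053704, sp=1, e=sp−y≈3.053704; I≈4.154168, D=e−e_prev≈5.004624; u=3/2·3.053704+2·4.154168+3/4·5.004624≈16.642359; next y=-2/5·(-2.053704)+1/4·16.642359≈4.982071
n=7: y≈4.982071, sp=1, e=sp−y≈-3.982071; I≈0.172096, D=e−e_prev≈-7.035775; u=3/2·(-3.982071)+2·0.172096+3/4·(-7.035775)≈-10.905746; next y=-2/5·4.982071+1/4·(-10.905746)≈-4.719265
n=8: y≈-4.719265, sp=1, e=sp−y≈5.719265; I≈5.891361, D=e−e_prev≈9.701336; u=3/2·5.719265+2·5.891361+3/4·9.701336≈27.637622; next y=-2/5·(-4.719265)+1/4·27.637622≈8.797111
n=9: y≈8.797111, sp=1, e=sp−y≈-7.797111; I≈-1.905750, D=e−e_prev≈-13.516376; u=3/2·(-7.797111)+2·(-1.905750)+3/4·(-13.516376)≈-25.644450; next y=-2/5·8.797111+1/4·(-25.644450)≈-9.929957
n=10: y≈-9.929957, sp=1, e=sp−y≈10.929957; I≈9.024207, D=e−e_prev≈18.727069; u=3/2·10.929957+2·9.024207+3/4·18.727069≈48.488651; next y=-2/5·(-9.929957)+1/4·48.488651≈16.094146
n=11: y≈16.094146, sp=1, e=sp−y≈-15.094146; I≈-6.069939, D=e−e_prev≈-26.024103; u=3/2·(-15.094146)+2·(-6.069939)+3/4·(-26.024103)≈-54.299173; next y=-2/5·16.094146+1/4·(-54.299173)≈-20.012451
n=12: y≈-20.012451, sp=1, e=sp−y≈21.012451; I≈14.942513, D=e−e_prev≈36.106597; u=3/2·21.012451+2·14.942513+3/4·36.106597≈88.483650; next y=-2/5·(-20.012451)+1/4·88.483650≈30.125893
n=13: y≈30.125893, sp=1, e=sp−y≈-29.125893; I≈-14.183380, D=e−e_prev≈-50.138344; u=3/2·(-29.125893)+2·(-14.183380)+3/4·(-50.138344)≈-109.659359; next y=-2/5·30.125893+1/4·(-109.659359)≈-39.465197
n=14: y≈-39.465197, sp=1, e=sp−y≈40.465197; I≈26.281817, D=e−e_prev≈69.591090; u=3/2·40.465197+2·26.281817+3/4·69.591090≈165.454746; next y=-2/5·(-39.465197)+1/4·165.454746≈57.149765

0 1 4.250 0.000
1 1 0.984 1.063
2 1 6.932 -0.179
3 1 -0.071 1.805
4 1 10.620 -0.740
5 1 -3.493 2.951
6 1 16.642 -2.054
7 1 -10.906 4.982
8 1 27.638 -4.719
9 1 -25.644 8.797
10 1 48.489 -9.930
11 1 -54.299 16.094
12 1 88.484 -20.012
13 1 -109.659 30.126
14 1 165.455 -39.465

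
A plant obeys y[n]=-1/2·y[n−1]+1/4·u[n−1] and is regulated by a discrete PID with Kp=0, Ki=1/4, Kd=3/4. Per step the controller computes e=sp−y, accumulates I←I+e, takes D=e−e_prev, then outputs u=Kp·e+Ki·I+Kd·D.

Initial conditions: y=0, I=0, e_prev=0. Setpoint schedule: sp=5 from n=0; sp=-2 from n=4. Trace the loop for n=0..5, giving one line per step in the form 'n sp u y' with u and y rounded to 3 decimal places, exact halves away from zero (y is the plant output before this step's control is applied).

(exact arithmetic carried between steps; '≈' marks a value shown rounded to 6 d.p. or computed from one; I and e_prev carry over from the previous line; the table rounds u and y to 3 d.p., halves away from zero)
n=0: y=0, sp=5, e=sp−y=5; I=5, D=e−e_prev=5; u=0·5+1/4·5+3/4·5=5; next y=-1/2·0+1/4·5=1.25
n=1: y=1.25, sp=5, e=sp−y=3.75; I=8.75, D=e−e_prev=-1.25; u=0·3.75+1/4·8.75+3/4·(-1.25)=1.25; next y=-1/2·1.25+1/4·1.25=-0.3125
n=2: y=-0.3125, sp=5, e=sp−y=5.3125; I=14.0625, D=e−e_prev=1.5625; u=0·5.3125+1/4·14.0625+3/4·1.5625=4.6875; next y=-1/2·(-0.3125)+1/4·4.6875=1.328125
n=3: y=1.328125, sp=5, e=sp−y=3.671875; I=17.734375, D=e−e_prev=-1.640625; u=0·3.671875+1/4·17.734375+3/4·(-1.640625)=3.203125; next y=-1/2·1.328125+1/4·3.203125≈0.136719
n=4: y≈0.136719, sp=-2, e=sp−y≈-2.136719; I≈15.597656, D=e−e_prev≈-5.808594; u=0·(-2.136719)+1/4·15.597656+3/4·(-5.808594)≈-0.457031; next y=-1/2·0.136719+1/4·(-0.457031)≈-0.182617
n=5: y≈-0.182617, sp=-2, e=sp−y≈-1.817383; I≈13.780273, D=e−e_prev≈0.319336; u=0·(-1.817383)+1/4·13.780273+3/4·0.319336≈3.684570; next y=-1/2·(-0.182617)+1/4·3.684570≈1.012451

0 5 5.000 0.000
1 5 1.250 1.250
2 5 4.688 -0.313
3 5 3.203 1.328
4 -2 -0.457 0.137
5 -2 3.685 -0.183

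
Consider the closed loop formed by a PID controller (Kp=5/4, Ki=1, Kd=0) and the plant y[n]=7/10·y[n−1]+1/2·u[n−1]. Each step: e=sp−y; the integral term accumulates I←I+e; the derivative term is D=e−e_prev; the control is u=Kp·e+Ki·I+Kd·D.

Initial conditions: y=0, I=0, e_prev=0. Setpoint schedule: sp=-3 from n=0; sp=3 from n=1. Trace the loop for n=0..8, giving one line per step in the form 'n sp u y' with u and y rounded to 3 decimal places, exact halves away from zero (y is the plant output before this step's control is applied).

(exact arithmetic carried between steps; '≈' marks a value shown rounded to 6 d.p. or computed from one; I and e_prev carry over from the previous line; the table rounds u and y to 3 d.p., halves away from zero)
n=0: y=0, sp=-3, e=sp−y=-3; I=-3, D=e−e_prev=-3; u=5/4·(-3)+1·(-3)+0·(-3)=-6.75; next y=7/10·0+1/2·(-6.75)=-3.375
n=1: y=-3.375, sp=3, e=sp−y=6.375; I=3.375, D=e−e_prev=9.375; u=5/4·6.375+1·3.375+0·9.375=11.34375; next y=7/10·(-3.375)+1/2·11.34375=3.309375
n=2: y=3.309375, sp=3, e=sp−y=-0.309375; I=3.065625, D=e−e_prev=-6.684375; u=5/4·(-0.309375)+1·3.065625+0·(-6.684375)≈2.678906; next y=7/10·3.309375+1/2·2.678906≈3.656016
n=3: y≈3.656016, sp=3, e=sp−y≈-0.656016; I≈2.409609, D=e−e_prev≈-0.346641; u=5/4·(-0.656016)+1·2.409609+0·(-0.346641)≈1.589590; next y=7/10·3.656016+1/2·1.589590≈3.354006
n=4: y≈3.354006, sp=3, e=sp−y≈-0.354006; I≈2.055604, D=e−e_prev≈0.302010; u=5/4·(-0.354006)+1·2.055604+0·0.302010≈1.613096; next y=7/10·3.354006+1/2·1.613096≈3.154352
n=5: y≈3.154352, sp=3, e=sp−y≈-0.154352; I≈1.901251, D=e−e_prev≈0.199654; u=5/4·(-0.154352)+1·1.901251+0·0.199654≈1.708311; next y=7/10·3.154352+1/2·1.708311≈3.062202
n=6: y≈3.062202, sp=3, e=sp−y≈-0.062202; I≈1.839049, D=e−e_prev≈0.092150; u=5/4·(-0.062202)+1·1.839049+0·0.092150≈1.761297; next y=7/10·3.062202+1/2·1.761297≈3.024190
n=7: y≈3.024190, sp=3, e=sp−y≈-0.024190; I≈1.814859, D=e−e_prev≈0.038012; u=5/4·(-0.024190)+1·1.814859+0·0.038012≈1.784622; next y=7/10·3.024190+1/2·1.784622≈3.009244
n=8: y≈3.009244, sp=3, e=sp−y≈-0.009244; I≈1.805615, D=e−e_prev≈0.014946; u=5/4·(-0.009244)+1·1.805615+0·0.014946≈1.794061; next y=7/10·3.009244+1/2·1.794061≈3.003501

0 -3 -6.750 0.000
1 3 11.344 -3.375
2 3 2.679 3.309
3 3 1.590 3.656
4 3 1.613 3.354
5 3 1.708 3.154
6 3 1.761 3.062
7 3 1.785 3.024
8 3 1.794 3.009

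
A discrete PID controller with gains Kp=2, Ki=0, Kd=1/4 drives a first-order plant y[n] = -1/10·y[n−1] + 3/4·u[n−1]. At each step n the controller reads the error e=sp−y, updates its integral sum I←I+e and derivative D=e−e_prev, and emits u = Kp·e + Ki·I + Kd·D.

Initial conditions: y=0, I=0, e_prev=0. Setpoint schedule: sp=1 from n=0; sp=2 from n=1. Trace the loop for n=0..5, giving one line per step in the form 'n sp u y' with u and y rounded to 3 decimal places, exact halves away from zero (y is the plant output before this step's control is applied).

0 1 2.250 0.000
1 2 0.453 1.688
2 2 4.037 0.171
3 2 -2.731 3.011
4 2 10.039 -2.349
5 2 -14.056 7.764

(exact arithmetic carried between steps; '≈' marks a value shown rounded to 6 d.p. or computed from one; I and e_prev carry over from the previous line; the table rounds u and y to 3 d.p., halves away from zero)
n=0: y=0, sp=1, e=sp−y=1; I=1, D=e−e_prev=1; u=2·1+0·1+1/4·1=2.25; next y=-1/10·0+3/4·2.25=1.6875
n=1: y=1.6875, sp=2, e=sp−y=0.3125; I=1.3125, D=e−e_prev=-0.6875; u=2·0.3125+0·1.3125+1/4·(-0.6875)=0.453125; next y=-1/10·1.6875+3/4·0.453125≈0.171094
n=2: y≈0.171094, sp=2, e=sp−y≈1.828906; I≈3.141406, D=e−e_prev≈1.516406; u=2·1.828906+0·3.141406+1/4·1.516406≈4.036914; next y=-1/10·0.171094+3/4·4.036914≈3.010576
n=3: y≈3.010576, sp=2, e=sp−y≈-1.010576; I≈2.130830, D=e−e_prev≈-2.839482; u=2·(-1.010576)+0·2.130830+1/4·(-2.839482)≈-2.731023; next y=-1/10·3.010576+3/4·(-2.731023)≈-2.349325
n=4: y≈-2.349325, sp=2, e=sp−y≈4.349325; I≈6.480155, D=e−e_prev≈5.359901; u=2·4.349325+0·6.480155+1/4·5.359901≈10.038625; next y=-1/10·(-2.349325)+3/4·10.038625≈7.763901
n=5: y≈7.763901, sp=2, e=sp−y≈-5.763901; I≈0.716254, D=e−e_prev≈-10.113226; u=2·(-5.763901)+0·0.716254+1/4·(-10.113226)≈-14.056109; next y=-1/10·7.763901+3/4·(-14.056109)≈-11.318472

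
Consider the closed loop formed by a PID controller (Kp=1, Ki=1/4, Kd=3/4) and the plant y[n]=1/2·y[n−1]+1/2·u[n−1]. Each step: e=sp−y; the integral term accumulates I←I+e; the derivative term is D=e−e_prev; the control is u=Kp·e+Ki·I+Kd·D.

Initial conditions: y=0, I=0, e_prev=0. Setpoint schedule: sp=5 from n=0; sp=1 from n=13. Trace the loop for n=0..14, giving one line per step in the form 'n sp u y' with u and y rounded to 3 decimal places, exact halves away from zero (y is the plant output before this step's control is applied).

0 5 10.000 0.000
1 5 -2.500 5.000
2 5 8.750 1.250
3 5 -0.625 5.000
4 5 7.813 2.188
5 5 0.781 5.000
6 5 7.109 2.891
7 5 1.836 5.000
8 5 6.582 3.418
9 5 2.627 5.000
10 5 6.187 3.813
11 5 3.220 5.000
12 5 5.890 4.110
13 1 -4.335 5.000
14 1 7.667 0.333

(exact arithmetic carried between steps; '≈' marks a value shown rounded to 6 d.p. or computed from one; I and e_prev carry over from the previous line; the table rounds u and y to 3 d.p., halves away from zero)
n=0: y=0, sp=5, e=sp−y=5; I=5, D=e−e_prev=5; u=1·5+1/4·5+3/4·5=10; next y=1/2·0+1/2·10=5
n=1: y=5, sp=5, e=sp−y=0; I=5, D=e−e_prev=-5; u=1·0+1/4·5+3/4·(-5)=-2.5; next y=1/2·5+1/2·(-2.5)=1.25
n=2: y=1.25, sp=5, e=sp−y=3.75; I=8.75, D=e−e_prev=3.75; u=1·3.75+1/4·8.75+3/4·3.75=8.75; next y=1/2·1.25+1/2·8.75=5
n=3: y=5, sp=5, e=sp−y=0; I=8.75, D=e−e_prev=-3.75; u=1·0+1/4·8.75+3/4·(-3.75)=-0.625; next y=1/2·5+1/2·(-0.625)=2.1875
n=4: y=2.1875, sp=5, e=sp−y=2.8125; I=11.5625, D=e−e_prev=2.8125; u=1·2.8125+1/4·11.5625+3/4·2.8125=7.8125; next y=1/2·2.1875+1/2·7.8125=5
n=5: y=5, sp=5, e=sp−y=0; I=11.5625, D=e−e_prev=-2.8125; u=1·0+1/4·11.5625+3/4·(-2.8125)=0.78125; next y=1/2·5+1/2·0.78125=2.890625
n=6: y=2.890625, sp=5, e=sp−y=2.109375; I=13.671875, D=e−e_prev=2.109375; u=1·2.109375+1/4·13.671875+3/4·2.109375=7.109375; next y=1/2·2.890625+1/2·7.109375=5
n=7: y=5, sp=5, e=sp−y=0; I=13.671875, D=e−e_prev=-2.109375; u=1·0+1/4·13.671875+3/4·(-2.109375)≈1.835938; next y=1/2·5+1/2·1.835938≈3.417969
n=8: y≈3.417969, sp=5, e=sp−y≈1.582031; I≈15.253906, D=e−e_prev≈1.582031; u=1·1.582031+1/4·15.253906+3/4·1.582031≈6.582031; next y=1/2·3.417969+1/2·6.582031≈5
n=9: y=5, sp=5, e=sp−y=0; I≈15.253906, D=e−e_prev≈-1.582031; u=1·0+1/4·15.253906+3/4·(-1.582031)≈2.626953; next y=1/2·5+1/2·2.626953≈3.813477
n=10: y≈3.813477, sp=5, e=sp−y≈1.186523; I≈16.440430, D=e−e_prev≈1.186523; u=1·1.186523+1/4·16.440430+3/4·1.186523≈6.186523; next y=1/2·3.813477+1/2·6.186523≈5
n=11: y=5, sp=5, e=sp−y=0; I≈16.440430, D=e−e_prev≈-1.186523; u=1·0+1/4·16.440430+3/4·(-1.186523)≈3.220215; next y=1/2·5+1/2·3.220215≈4.110107
n=12: y≈4.110107, sp=5, e=sp−y≈0.889893; I≈17.330322, D=e−e_prev≈0.889893; u=1·0.889893+1/4·17.330322+3/4·0.889893≈5.889893; next y=1/2·4.110107+1/2·5.889893≈5
n=13: y=5, sp=1, e=sp−y=-4; I≈13.330322, D=e−e_prev≈-4.889893; u=1·(-4)+1/4·13.330322+3/4·(-4.889893)≈-4.334839; next y=1/2·5+1/2·(-4.334839)≈0.332581
n=14: y≈0.332581, sp=1, e=sp−y≈0.667419; I≈13.997742, D=e−e_prev≈4.667419; u=1·0.667419+1/4·13.997742+3/4·4.667419≈7.667419; next y=1/2·0.332581+1/2·7.667419≈4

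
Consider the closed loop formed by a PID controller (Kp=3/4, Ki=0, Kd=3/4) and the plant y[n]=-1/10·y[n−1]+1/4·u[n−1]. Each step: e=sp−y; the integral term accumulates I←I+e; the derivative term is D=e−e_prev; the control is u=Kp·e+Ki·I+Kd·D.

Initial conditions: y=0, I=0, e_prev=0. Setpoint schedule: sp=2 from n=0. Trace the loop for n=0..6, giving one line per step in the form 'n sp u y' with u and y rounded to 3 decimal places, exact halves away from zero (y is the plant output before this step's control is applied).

0 2 3.000 0.000
1 2 0.375 0.750
2 2 2.034 0.019
3 2 0.754 0.507
4 2 1.673 0.138
5 2 0.997 0.405
6 2 1.490 0.209

(exact arithmetic carried between steps; '≈' marks a value shown rounded to 6 d.p. or computed from one; I and e_prev carry over from the previous line; the table rounds u and y to 3 d.p., halves away from zero)
n=0: y=0, sp=2, e=sp−y=2; I=2, D=e−e_prev=2; u=3/4·2+0·2+3/4·2=3; next y=-1/10·0+1/4·3=0.75
n=1: y=0.75, sp=2, e=sp−y=1.25; I=3.25, D=e−e_prev=-0.75; u=3/4·1.25+0·3.25+3/4·(-0.75)=0.375; next y=-1/10·0.75+1/4·0.375=0.01875
n=2: y=0.01875, sp=2, e=sp−y=1.98125; I=5.23125, D=e−e_prev=0.73125; u=3/4·1.98125+0·5.23125+3/4·0.73125=2.034375; next y=-1/10·0.01875+1/4·2.034375≈0.506719
n=3: y≈0.506719, sp=2, e=sp−y≈1.493281; I≈6.724531, D=e−e_prev≈-0.487969; u=3/4·1.493281+0·6.724531+3/4·(-0.487969)≈0.753984; next y=-1/10·0.506719+1/4·0.753984≈0.137824
n=4: y≈0.137824, sp=2, e=sp−y≈1.862176; I≈8.586707, D=e−e_prev≈0.368895; u=3/4·1.862176+0·8.586707+3/4·0.368895≈1.673303; next y=-1/10·0.137824+1/4·1.673303≈0.404543
n=5: y≈0.404543, sp=2, e=sp−y≈1.595457; I≈10.182164, D=e−e_prev≈-0.266719; u=3/4·1.595457+0·10.182164+3/4·(-0.266719)≈0.996553; next y=-1/10·0.404543+1/4·0.996553≈0.208684
n=6: y≈0.208684, sp=2, e=sp−y≈1.791316; I≈11.973480, D=e−e_prev≈0.195859; u=3/4·1.791316+0·11.973480+3/4·0.195859≈1.490381; next y=-1/10·0.208684+1/4·1.490381≈0.351727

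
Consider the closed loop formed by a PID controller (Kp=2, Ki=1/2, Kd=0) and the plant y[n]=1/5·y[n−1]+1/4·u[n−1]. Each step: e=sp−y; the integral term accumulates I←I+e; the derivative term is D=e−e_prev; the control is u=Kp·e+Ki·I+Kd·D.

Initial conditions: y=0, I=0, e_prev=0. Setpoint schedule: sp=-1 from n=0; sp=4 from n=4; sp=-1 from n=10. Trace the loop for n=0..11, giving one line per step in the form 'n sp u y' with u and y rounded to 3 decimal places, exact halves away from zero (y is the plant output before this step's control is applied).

(exact arithmetic carried between steps; '≈' marks a value shown rounded to 6 d.p. or computed from one; I and e_prev carry over from the previous line; the table rounds u and y to 3 d.p., halves away from zero)
n=0: y=0, sp=-1, e=sp−y=-1; I=-1, D=e−e_prev=-1; u=2·(-1)+1/2·(-1)+0·(-1)=-2.5; next y=1/5·0+1/4·(-2.5)=-0.625
n=1: y=-0.625, sp=-1, e=sp−y=-0.375; I=-1.375, D=e−e_prev=0.625; u=2·(-0.375)+1/2·(-1.375)+0·0.625=-1.4375; next y=1/5·(-0.625)+1/4·(-1.4375)=-0.484375
n=2: y=-0.484375, sp=-1, e=sp−y=-0.515625; I=-1.890625, D=e−e_prev=-0.140625; u=2·(-0.515625)+1/2·(-1.890625)+0·(-0.140625)≈-1.976563; next y=1/5·(-0.484375)+1/4·(-1.976563)≈-0.591016
n=3: y≈-0.591016, sp=-1, e=sp−y≈-0.408984; I≈-2.299609, D=e−e_prev≈0.106641; u=2·(-0.408984)+1/2·(-2.299609)+0·0.106641≈-1.967773; next y=1/5·(-0.591016)+1/4·(-1.967773)≈-0.610146
n=4: y≈-0.610146, sp=4, e=sp−y≈4.610146; I≈2.310537, D=e−e_prev≈5.019131; u=2·4.610146+1/2·2.310537+0·5.019131≈10.375562; next y=1/5·(-0.610146)+1/4·10.375562≈2.471861
n=5: y≈2.471861, sp=4, e=sp−y≈1.528139; I≈3.838676, D=e−e_prev≈-3.082008; u=2·1.528139+1/2·3.838676+0·(-3.082008)≈4.975616; next y=1/5·2.471861+1/4·4.975616≈1.738276
n=6: y≈1.738276, sp=4, e=sp−y≈2.261724; I≈6.100400, D=e−e_prev≈0.733585; u=2·2.261724+1/2·6.100400+0·0.733585≈7.573648; next y=1/5·1.738276+1/4·7.573648≈2.241067
n=7: y≈2.241067, sp=4, e=sp−y≈1.758933; I≈7.859333, D=e−e_prev≈-0.502791; u=2·1.758933+1/2·7.859333+0·(-0.502791)≈7.447532; next y=1/5·2.241067+1/4·7.447532≈2.310096
n=8: y≈2.310096, sp=4, e=sp−y≈1.689904; I≈9.549236, D=e−e_prev≈-0.069029; u=2·1.689904+1/2·9.549236+0·(-0.069029)≈8.154425; next y=1/5·2.310096+1/4·8.154425≈2.500626
n=9: y≈2.500626, sp=4, e=sp−y≈1.499374; I≈11.048611, D=e−e_prev≈-0.190529; u=2·1.499374+1/2·11.048611+0·(-0.190529)≈8.523054; next y=1/5·2.500626+1/4·8.523054≈2.630889
n=10: y≈2.630889, sp=-1, e=sp−y≈-3.630889; I≈7.417722, D=e−e_prev≈-5.130263; u=2·(-3.630889)+1/2·7.417722+0·(-5.130263)≈-3.552916; next y=1/5·2.630889+1/4·(-3.552916)≈-0.362051
n=11: y≈-0.362051, sp=-1, e=sp−y≈-0.637949; I≈6.779773, D=e−e_prev≈2.992940; u=2·(-0.637949)+1/2·6.779773+0·2.992940≈2.113989; next y=1/5·(-0.362051)+1/4·2.113989≈0.456087

0 -1 -2.500 0.000
1 -1 -1.438 -0.625
2 -1 -1.977 -0.484
3 -1 -1.968 -0.591
4 4 10.376 -0.610
5 4 4.976 2.472
6 4 7.574 1.738
7 4 7.448 2.241
8 4 8.154 2.310
9 4 8.523 2.501
10 -1 -3.553 2.631
11 -1 2.114 -0.362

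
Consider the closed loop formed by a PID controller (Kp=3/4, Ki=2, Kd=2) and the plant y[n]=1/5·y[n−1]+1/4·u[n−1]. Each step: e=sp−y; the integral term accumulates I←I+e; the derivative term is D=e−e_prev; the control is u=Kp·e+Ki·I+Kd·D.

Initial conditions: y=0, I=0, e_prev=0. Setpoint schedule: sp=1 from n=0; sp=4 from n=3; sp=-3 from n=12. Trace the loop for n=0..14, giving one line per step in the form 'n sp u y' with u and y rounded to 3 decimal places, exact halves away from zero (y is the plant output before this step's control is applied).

(exact arithmetic carried between steps; '≈' marks a value shown rounded to 6 d.p. or computed from one; I and e_prev carry over from the previous line; the table rounds u and y to 3 d.p., halves away from zero)
n=0: y=0, sp=1, e=sp−y=1; I=1, D=e−e_prev=1; u=3/4·1+2·1+2·1=4.75; next y=1/5·0+1/4·4.75=1.1875
n=1: y=1.1875, sp=1, e=sp−y=-0.1875; I=0.8125, D=e−e_prev=-1.1875; u=3/4·(-0.1875)+2·0.8125+2·(-1.1875)=-0.890625; next y=1/5·1.1875+1/4·(-0.890625)≈0.014844
n=2: y≈0.014844, sp=1, e=sp−y≈0.985156; I≈1.797656, D=e−e_prev≈1.172656; u=3/4·0.985156+2·1.797656+2·1.172656≈6.679492; next y=1/5·0.014844+1/4·6.679492≈1.672842
n=3: y≈1.672842, sp=4, e=sp−y≈2.327158; I≈4.124814, D=e−e_prev≈1.342002; u=3/4·2.327158+2·4.124814+2·1.342002≈12.679001; next y=1/5·1.672842+1/4·12.679001≈3.504319
n=4: y≈3.504319, sp=4, e=sp−y≈0.495681; I≈4.620496, D=e−e_prev≈-1.831477; u=3/4·0.495681+2·4.620496+2·(-1.831477)≈5.949799; next y=1/5·3.504319+1/4·5.949799≈2.188313
n=5: y≈2.188313, sp=4, e=sp−y≈1.811687; I≈6.432182, D=e−e_prev≈1.316005; u=3/4·1.811687+2·6.432182+2·1.316005≈16.855140; next y=1/5·2.188313+1/4·16.855140≈4.651448
n=6: y≈4.651448, sp=4, e=sp−y≈-0.651448; I≈5.780735, D=e−e_prev≈-2.463134; u=3/4·(-0.651448)+2·5.780735+2·(-2.463134)≈6.146615; next y=1/5·4.651448+1/4·6.146615≈2.466943
n=7: y≈2.466943, sp=4, e=sp−y≈1.533057; I≈7.313791, D=e−e_prev≈2.184505; u=3/4·1.533057+2·7.313791+2·2.184505≈20.146384; next y=1/5·2.466943+1/4·20.146384≈5.529985
n=8: y≈5.529985, sp=4, e=sp−y≈-1.529985; I≈5.783807, D=e−e_prev≈-3.063042; u=3/4·(-1.529985)+2·5.783807+2·(-3.063042)≈4.294042; next y=1/5·5.529985+1/4·4.294042≈2.179507
n=9: y≈2.179507, sp=4, e=sp−y≈1.820493; I≈7.604299, D=e−e_prev≈3.350477; u=3/4·1.820493+2·7.604299+2·3.350477≈23.274923; next y=1/5·2.179507+1/4·23.274923≈6.254632
n=10: y≈6.254632, sp=4, e=sp−y≈-2.254632; I≈5.349667, D=e−e_prev≈-4.075125; u=3/4·(-2.254632)+2·5.349667+2·(-4.075125)≈0.858110; next y=1/5·6.254632+1/4·0.858110≈1.465454
n=11: y≈1.465454, sp=4, e=sp−y≈2.534546; I≈7.884213, D=e−e_prev≈4.789178; u=3/4·2.534546+2·7.884213+2·4.789178≈27.247692; next y=1/5·1.465454+1/4·27.247692≈7.105014
n=12: y≈7.105014, sp=-3, e=sp−y≈-10.105014; I≈-2.220801, D=e−e_prev≈-12.639560; u=3/4·(-10.105014)+2·(-2.220801)+2·(-12.639560)≈-37.299481; next y=1/5·7.105014+1/4·(-37.299481)≈-7.903868
n=13: y≈-7.903868, sp=-3, e=sp−y≈4.903868; I≈2.683067, D=e−e_prev≈15.008881; u=3/4·4.903868+2·2.683067+2·15.008881≈39.061797; next y=1/5·(-7.903868)+1/4·39.061797≈8.184676
n=14: y≈8.184676, sp=-3, e=sp−y≈-11.184676; I≈-8.501609, D=e−e_prev≈-16.088543; u=3/4·(-11.184676)+2·(-8.501609)+2·(-16.088543)≈-57.568811; next y=1/5·8.184676+1/4·(-57.568811)≈-12.755268

0 1 4.750 0.000
1 1 -0.891 1.188
2 1 6.679 0.015
3 4 12.679 1.673
4 4 5.950 3.504
5 4 16.855 2.188
6 4 6.147 4.651
7 4 20.146 2.467
8 4 4.294 5.530
9 4 23.275 2.180
10 4 0.858 6.255
11 4 27.248 1.465
12 -3 -37.299 7.105
13 -3 39.062 -7.904
14 -3 -57.569 8.185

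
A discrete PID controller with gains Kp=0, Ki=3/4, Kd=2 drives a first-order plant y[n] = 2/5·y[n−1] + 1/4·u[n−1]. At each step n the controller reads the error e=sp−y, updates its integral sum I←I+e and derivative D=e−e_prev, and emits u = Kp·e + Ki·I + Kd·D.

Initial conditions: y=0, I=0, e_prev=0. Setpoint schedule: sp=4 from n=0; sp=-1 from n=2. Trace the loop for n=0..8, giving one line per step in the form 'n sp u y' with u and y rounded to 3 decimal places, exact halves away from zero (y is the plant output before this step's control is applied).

(exact arithmetic carried between steps; '≈' marks a value shown rounded to 6 d.p. or computed from one; I and e_prev carry over from the previous line; the table rounds u and y to 3 d.p., halves away from zero)
n=0: y=0, sp=4, e=sp−y=4; I=4, D=e−e_prev=4; u=0·4+3/4·4+2·4=11; next y=2/5·0+1/4·11=2.75
n=1: y=2.75, sp=4, e=sp−y=1.25; I=5.25, D=e−e_prev=-2.75; u=0·1.25+3/4·5.25+2·(-2.75)=-1.5625; next y=2/5·2.75+1/4·(-1.5625)=0.709375
n=2: y=0.709375, sp=-1, e=sp−y=-1.709375; I=3.540625, D=e−e_prev=-2.959375; u=0·(-1.709375)+3/4·3.540625+2·(-2.959375)≈-3.263281; next y=2/5·0.709375+1/4·(-3.263281)≈-0.532070
n=3: y≈-0.532070, sp=-1, e=sp−y≈-0.467930; I≈3.072695, D=e−e_prev≈1.241445; u=0·(-0.467930)+3/4·3.072695+2·1.241445≈4.787412; next y=2/5·(-0.532070)+1/4·4.787412≈0.984025
n=4: y≈0.984025, sp=-1, e=sp−y≈-1.984025; I≈1.088670, D=e−e_prev≈-1.516095; u=0·(-1.984025)+3/4·1.088670+2·(-1.516095)≈-2.215688; next y=2/5·0.984025+1/4·(-2.215688)≈-0.160312
n=5: y≈-0.160312, sp=-1, e=sp−y≈-0.839688; I≈0.248982, D=e−e_prev≈1.144337; u=0·(-0.839688)+3/4·0.248982+2·1.144337≈2.475410; next y=2/5·(-0.160312)+1/4·2.475410≈0.554728
n=6: y≈0.554728, sp=-1, e=sp−y≈-1.554728; I≈-1.305745, D=e−e_prev≈-0.715040; u=0·(-1.554728)+3/4·(-1.305745)+2·(-0.715040)≈-2.409389; next y=2/5·0.554728+1/4·(-2.409389)≈-0.380456
n=7: y≈-0.380456, sp=-1, e=sp−y≈-0.619544; I≈-1.925289, D=e−e_prev≈0.935184; u=0·(-0.619544)+3/4·(-1.925289)+2·0.935184≈0.426401; next y=2/5·(-0.380456)+1/4·0.426401≈-0.045582
n=8: y≈-0.045582, sp=-1, e=sp−y≈-0.954418; I≈-2.879707, D=e−e_prev≈-0.334874; u=0·(-0.954418)+3/4·(-2.879707)+2·(-0.334874)≈-2.829528; next y=2/5·(-0.045582)+1/4·(-2.829528)≈-0.725615

0 4 11.000 0.000
1 4 -1.563 2.750
2 -1 -3.263 0.709
3 -1 4.787 -0.532
4 -1 -2.216 0.984
5 -1 2.475 -0.160
6 -1 -2.409 0.555
7 -1 0.426 -0.380
8 -1 -2.830 -0.046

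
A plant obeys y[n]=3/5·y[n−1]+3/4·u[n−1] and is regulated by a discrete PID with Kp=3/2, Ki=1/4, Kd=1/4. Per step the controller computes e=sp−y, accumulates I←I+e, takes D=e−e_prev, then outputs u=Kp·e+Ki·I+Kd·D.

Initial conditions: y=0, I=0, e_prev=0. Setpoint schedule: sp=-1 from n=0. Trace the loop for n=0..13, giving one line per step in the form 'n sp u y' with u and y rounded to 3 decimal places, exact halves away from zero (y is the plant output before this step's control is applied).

(exact arithmetic carried between steps; '≈' marks a value shown rounded to 6 d.p. or computed from one; I and e_prev carry over from the previous line; the table rounds u and y to 3 d.p., halves away from zero)
n=0: y=0, sp=-1, e=sp−y=-1; I=-1, D=e−e_prev=-1; u=3/2·(-1)+1/4·(-1)+1/4·(-1)=-2; next y=3/5·0+3/4·(-2)=-1.5
n=1: y=-1.5, sp=-1, e=sp−y=0.5; I=-0.5, D=e−e_prev=1.5; u=3/2·0.5+1/4·(-0.5)+1/4·1.5=1; next y=3/5·(-1.5)+3/4·1=-0.15
n=2: y=-0.15, sp=-1, e=sp−y=-0.85; I=-1.35, D=e−e_prev=-1.35; u=3/2·(-0.85)+1/4·(-1.35)+1/4·(-1.35)=-1.95; next y=3/5·(-0.15)+3/4·(-1.95)=-1.5525
n=3: y=-1.5525, sp=-1, e=sp−y=0.5525; I=-0.7975, D=e−e_prev=1.4025; u=3/2·0.5525+1/4·(-0.7975)+1/4·1.4025=0.98; next y=3/5·(-1.5525)+3/4·0.98=-0.1965
n=4: y=-0.1965, sp=-1, e=sp−y=-0.8035; I=-1.601, D=e−e_prev=-1.356; u=3/2·(-0.8035)+1/4·(-1.601)+1/4·(-1.356)=-1.9445; next y=3/5·(-0.1965)+3/4·(-1.9445)=-1.576275
n=5: y=-1.576275, sp=-1, e=sp−y=0.576275; I=-1.024725, D=e−e_prev=1.379775; u=3/2·0.576275+1/4·(-1.024725)+1/4·1.379775=0.953175; next y=3/5·(-1.576275)+3/4·0.953175≈-0.230884
n=6: y≈-0.230884, sp=-1, e=sp−y≈-0.769116; I≈-1.793841, D=e−e_prev≈-1.345391; u=3/2·(-0.769116)+1/4·(-1.793841)+1/4·(-1.345391)≈-1.938483; next y=3/5·(-0.230884)+3/4·(-1.938483)≈-1.592392
n=7: y≈-1.592392, sp=-1, e=sp−y≈0.592392; I≈-1.201449, D=e−e_prev≈1.361508; u=3/2·0.592392+1/4·(-1.201449)+1/4·1.361508≈0.928603; next y=3/5·(-1.592392)+3/4·0.928603≈-0.258983
n=8: y≈-0.258983, sp=-1, e=sp−y≈-0.741017; I≈-1.942466, D=e−e_prev≈-1.333409; u=3/2·(-0.741017)+1/4·(-1.942466)+1/4·(-1.333409)≈-1.930494; next y=3/5·(-0.258983)+3/4·(-1.930494)≈-1.603261
n=9: y≈-1.603261, sp=-1, e=sp−y≈0.603261; I≈-1.339206, D=e−e_prev≈1.344277; u=3/2·0.603261+1/4·(-1.339206)+1/4·1.344277≈0.906159; next y=3/5·(-1.603261)+3/4·0.906159≈-0.282337
n=10: y≈-0.282337, sp=-1, e=sp−y≈-0.717663; I≈-2.056868, D=e−e_prev≈-1.320923; u=3/2·(-0.717663)+1/4·(-2.056868)+1/4·(-1.320923)≈-1.920942; next y=3/5·(-0.282337)+3/4·(-1.920942)≈-1.610109
n=11: y≈-1.610109, sp=-1, e=sp−y≈0.610109; I≈-1.446759, D=e−e_prev≈1.327772; u=3/2·0.610109+1/4·(-1.446759)+1/4·1.327772≈0.885416; next y=3/5·(-1.610109)+3/4·0.885416≈-0.302003
n=12: y≈-0.302003, sp=-1, e=sp−y≈-0.697997; I≈-2.144756, D=e−e_prev≈-1.308106; u=3/2·(-0.697997)+1/4·(-2.144756)+1/4·(-1.308106)≈-1.910211; next y=3/5·(-0.302003)+3/4·(-1.910211)≈-1.613860
n=13: y≈-1.613860, sp=-1, e=sp−y≈0.613860; I≈-1.530896, D=e−e_prev≈1.311857; u=3/2·0.613860+1/4·(-1.530896)+1/4·1.311857≈0.866030; next y=3/5·(-1.613860)+3/4·0.866030≈-0.318793

0 -1 -2.000 0.000
1 -1 1.000 -1.500
2 -1 -1.950 -0.150
3 -1 0.980 -1.553
4 -1 -1.945 -0.197
5 -1 0.953 -1.576
6 -1 -1.938 -0.231
7 -1 0.929 -1.592
8 -1 -1.930 -0.259
9 -1 0.906 -1.603
10 -1 -1.921 -0.282
11 -1 0.885 -1.610
12 -1 -1.910 -0.302
13 -1 0.866 -1.614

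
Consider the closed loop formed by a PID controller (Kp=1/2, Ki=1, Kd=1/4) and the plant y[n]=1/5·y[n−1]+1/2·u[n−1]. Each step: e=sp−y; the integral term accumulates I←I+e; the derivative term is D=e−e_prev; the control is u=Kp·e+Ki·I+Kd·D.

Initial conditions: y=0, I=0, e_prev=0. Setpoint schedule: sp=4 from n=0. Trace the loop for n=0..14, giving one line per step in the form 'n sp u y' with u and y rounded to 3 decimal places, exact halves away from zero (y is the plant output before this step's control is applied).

(exact arithmetic carried between steps; '≈' marks a value shown rounded to 6 d.p. or computed from one; I and e_prev carry over from the previous line; the table rounds u and y to 3 d.p., halves away from zero)
n=0: y=0, sp=4, e=sp−y=4; I=4, D=e−e_prev=4; u=1/2·4+1·4+1/4·4=7; next y=1/5·0+1/2·7=3.5
n=1: y=3.5, sp=4, e=sp−y=0.5; I=4.5, D=e−e_prev=-3.5; u=1/2·0.5+1·4.5+1/4·(-3.5)=3.875; next y=1/5·3.5+1/2·3.875=2.6375
n=2: y=2.6375, sp=4, e=sp−y=1.3625; I=5.8625, D=e−e_prev=0.8625; u=1/2·1.3625+1·5.8625+1/4·0.8625=6.759375; next y=1/5·2.6375+1/2·6.759375≈3.907188
n=3: y≈3.907188, sp=4, e=sp−y≈0.092813; I≈5.955313, D=e−e_prev≈-1.269688; u=1/2·0.092813+1·5.955313+1/4·(-1.269688)≈5.684297; next y=1/5·3.907188+1/2·5.684297≈3.623586
n=4: y≈3.623586, sp=4, e=sp−y≈0.376414; I≈6.331727, D=e−e_prev≈0.283602; u=1/2·0.376414+1·6.331727+1/4·0.283602≈6.590834; next y=1/5·3.623586+1/2·6.590834≈4.020134
n=5: y≈4.020134, sp=4, e=sp−y≈-0.020134; I≈6.311592, D=e−e_prev≈-0.396548; u=1/2·(-0.020134)+1·6.311592+1/4·(-0.396548)≈6.202388; next y=1/5·4.020134+1/2·6.202388≈3.905221
n=6: y≈3.905221, sp=4, e=sp−y≈0.094779; I≈6.406371, D=e−e_prev≈0.114913; u=1/2·0.094779+1·6.406371+1/4·0.114913≈6.482489; next y=1/5·3.905221+1/2·6.482489≈4.022289
n=7: y≈4.022289, sp=4, e=sp−y≈-0.022289; I≈6.384083, D=e−e_prev≈-0.117068; u=1/2·(-0.022289)+1·6.384083+1/4·(-0.117068)≈6.343671; next y=1/5·4.022289+1/2·6.343671≈3.976293
n=8: y≈3.976293, sp=4, e=sp−y≈0.023707; I≈6.407789, D=e−e_prev≈0.045995; u=1/2·0.023707+1·6.407789+1/4·0.045995≈6.431141; next y=1/5·3.976293+1/2·6.431141≈4.010829
n=9: y≈4.010829, sp=4, e=sp−y≈-0.010829; I≈6.396960, D=e−e_prev≈-0.034536; u=1/2·(-0.010829)+1·6.396960+1/4·(-0.034536)≈6.382911; next y=1/5·4.010829+1/2·6.382911≈3.993621
n=10: y≈3.993621, sp=4, e=sp−y≈0.006379; I≈6.403338, D=e−e_prev≈0.017208; u=1/2·0.006379+1·6.403338+1/4·0.017208≈6.410830; next y=1/5·3.993621+1/2·6.410830≈4.004139
n=11: y≈4.004139, sp=4, e=sp−y≈-0.004139; I≈6.399199, D=e−e_prev≈-0.010518; u=1/2·(-0.004139)+1·6.399199+1/4·(-0.010518)≈6.394500; next y=1/5·4.004139+1/2·6.394500≈3.998078
n=12: y≈3.998078, sp=4, e=sp−y≈0.001922; I≈6.401121, D=e−e_prev≈0.006061; u=1/2·0.001922+1·6.401121+1/4·0.006061≈6.403598; next y=1/5·3.998078+1/2·6.403598≈4.001414
n=13: y≈4.001414, sp=4, e=sp−y≈-0.001414; I≈6.399707, D=e−e_prev≈-0.003336; u=1/2·(-0.001414)+1·6.399707+1/4·(-0.003336)≈6.398166; next y=1/5·4.001414+1/2·6.398166≈3.999366
n=14: y≈3.999366, sp=4, e=sp−y≈0.000634; I≈6.400341, D=e−e_prev≈0.002049; u=1/2·0.000634+1·6.400341+1/4·0.002049≈6.401171; next y=1/5·3.999366+1/2·6.401171≈4.000458

0 4 7.000 0.000
1 4 3.875 3.500
2 4 6.759 2.638
3 4 5.684 3.907
4 4 6.591 3.624
5 4 6.202 4.020
6 4 6.482 3.905
7 4 6.344 4.022
8 4 6.431 3.976
9 4 6.383 4.011
10 4 6.411 3.994
11 4 6.395 4.004
12 4 6.404 3.998
13 4 6.398 4.001
14 4 6.401 3.999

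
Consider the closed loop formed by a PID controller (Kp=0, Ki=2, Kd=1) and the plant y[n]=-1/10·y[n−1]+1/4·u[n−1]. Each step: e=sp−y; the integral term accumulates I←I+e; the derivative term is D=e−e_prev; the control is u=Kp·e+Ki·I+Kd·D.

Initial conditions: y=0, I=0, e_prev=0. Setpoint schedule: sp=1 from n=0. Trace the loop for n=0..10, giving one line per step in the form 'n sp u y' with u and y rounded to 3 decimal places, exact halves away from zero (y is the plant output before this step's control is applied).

(exact arithmetic carried between steps; '≈' marks a value shown rounded to 6 d.p. or computed from one; I and e_prev carry over from the previous line; the table rounds u and y to 3 d.p., halves away from zero)
n=0: y=0, sp=1, e=sp−y=1; I=1, D=e−e_prev=1; u=0·1+2·1+1·1=3; next y=-1/10·0+1/4·3=0.75
n=1: y=0.75, sp=1, e=sp−y=0.25; I=1.25, D=e−e_prev=-0.75; u=0·0.25+2·1.25+1·(-0.75)=1.75; next y=-1/10·0.75+1/4·1.75=0.3625
n=2: y=0.3625, sp=1, e=sp−y=0.6375; I=1.8875, D=e−e_prev=0.3875; u=0·0.6375+2·1.8875+1·0.3875=4.1625; next y=-1/10·0.3625+1/4·4.1625=1.004375
n=3: y=1.004375, sp=1, e=sp−y=-0.004375; I=1.883125, D=e−e_prev=-0.641875; u=0·(-0.004375)+2·1.883125+1·(-0.641875)=3.124375; next y=-1/10·1.004375+1/4·3.124375≈0.680656
n=4: y≈0.680656, sp=1, e=sp−y≈0.319344; I≈2.202469, D=e−e_prev≈0.323719; u=0·0.319344+2·2.202469+1·0.323719≈4.728656; next y=-1/10·0.680656+1/4·4.728656≈1.114098
n=5: y≈1.114098, sp=1, e=sp−y≈-0.114098; I≈2.088370, D=e−e_prev≈-0.433442; u=0·(-0.114098)+2·2.088370+1·(-0.433442)≈3.743298; next y=-1/10·1.114098+1/4·3.743298≈0.824415
n=6: y≈0.824415, sp=1, e=sp−y≈0.175585; I≈2.263956, D=e−e_prev≈0.289684; u=0·0.175585+2·2.263956+1·0.289684≈4.817595; next y=-1/10·0.824415+1/4·4.817595≈1.121957
n=7: y≈1.121957, sp=1, e=sp−y≈-0.121957; I≈2.141998, D=e−e_prev≈-0.297542; u=0·(-0.121957)+2·2.141998+1·(-0.297542)≈3.986454; next y=-1/10·1.121957+1/4·3.986454≈0.884418
n=8: y≈0.884418, sp=1, e=sp−y≈0.115582; I≈2.257580, D=e−e_prev≈0.237539; u=0·0.115582+2·2.257580+1·0.237539≈4.752700; next y=-1/10·0.884418+1/4·4.752700≈1.099733
n=9: y≈1.099733, sp=1, e=sp−y≈-0.099733; I≈2.157847, D=e−e_prev≈-0.215315; u=0·(-0.099733)+2·2.157847+1·(-0.215315)≈4.100379; next y=-1/10·1.099733+1/4·4.100379≈0.915121
n=10: y≈0.915121, sp=1, e=sp−y≈0.084879; I≈2.242726, D=e−e_prev≈0.184612; u=0·0.084879+2·2.242726+1·0.184612≈4.670064; next y=-1/10·0.915121+1/4·4.670064≈1.076004

0 1 3.000 0.000
1 1 1.750 0.750
2 1 4.163 0.363
3 1 3.124 1.004
4 1 4.729 0.681
5 1 3.743 1.114
6 1 4.818 0.824
7 1 3.986 1.122
8 1 4.753 0.884
9 1 4.100 1.100
10 1 4.670 0.915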